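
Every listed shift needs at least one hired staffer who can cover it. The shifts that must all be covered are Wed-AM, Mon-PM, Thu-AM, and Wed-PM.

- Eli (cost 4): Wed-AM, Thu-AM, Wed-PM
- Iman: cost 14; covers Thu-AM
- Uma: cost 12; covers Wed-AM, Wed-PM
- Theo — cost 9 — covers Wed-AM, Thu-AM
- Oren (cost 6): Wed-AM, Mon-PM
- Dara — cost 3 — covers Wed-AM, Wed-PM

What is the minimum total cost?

Choose Eli and Oren: together they cover Wed-AM, Mon-PM, Thu-AM, Wed-PM — every shift.
Total cost: 4 + 6 = 10.
No cover costs less than 10.

10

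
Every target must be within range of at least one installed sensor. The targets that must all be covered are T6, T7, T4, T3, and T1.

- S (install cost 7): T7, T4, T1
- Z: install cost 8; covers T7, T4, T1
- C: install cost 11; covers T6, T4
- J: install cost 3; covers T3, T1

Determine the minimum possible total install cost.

Choose S, C, and J: together they cover T6, T7, T4, T3, T1 — every target.
Total install cost: 7 + 11 + 3 = 21.
No cover costs less than 21.

21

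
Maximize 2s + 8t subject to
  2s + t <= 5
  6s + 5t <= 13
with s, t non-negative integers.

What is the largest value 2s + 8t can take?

16

The continuous relaxation peaks at (0, 2.6) with value 20.80; rounding to a feasible lattice point costs some objective.
(s,t)=(0,2): 2·0+1·2=2≤5, 6·0+5·2=10≤13, objective 16.
(s,t)=(1,1): 2·1+1·1=3≤5, 6·1+5·1=11≤13, objective 10.
(s,t)=(0,1): 2·0+1·1=1≤5, 6·0+5·1=5≤13, objective 8.
No feasible integer point exceeds 16.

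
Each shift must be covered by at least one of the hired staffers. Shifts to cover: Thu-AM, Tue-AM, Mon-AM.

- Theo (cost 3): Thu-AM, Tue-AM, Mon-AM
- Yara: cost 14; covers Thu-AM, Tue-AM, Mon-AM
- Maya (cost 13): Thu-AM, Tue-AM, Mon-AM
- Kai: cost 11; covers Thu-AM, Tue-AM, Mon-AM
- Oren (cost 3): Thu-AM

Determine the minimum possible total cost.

3

Theo alone covers Thu-AM, Tue-AM, Mon-AM — every shift.
Total cost: 3.
No cover costs less than 3.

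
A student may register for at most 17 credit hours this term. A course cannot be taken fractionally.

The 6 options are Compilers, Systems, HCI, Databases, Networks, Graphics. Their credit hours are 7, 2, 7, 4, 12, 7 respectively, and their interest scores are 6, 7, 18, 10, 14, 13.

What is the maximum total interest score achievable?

Allowing fractional choices, the relaxed optimum would be about 42.4, but courses are indivisible.
Systems + HCI + Graphics: credit hours 2 + 7 + 7 = 16 ≤ 17, interest score 7 + 18 + 13 = 38.
Systems + HCI + Databases: credit hours 2 + 7 + 4 = 13 ≤ 17, interest score 7 + 18 + 10 = 35.
HCI + Graphics: credit hours 7 + 7 = 14 ≤ 17, interest score 18 + 13 = 31.
Best is Systems, HCI, and Graphics with total interest score 38.

38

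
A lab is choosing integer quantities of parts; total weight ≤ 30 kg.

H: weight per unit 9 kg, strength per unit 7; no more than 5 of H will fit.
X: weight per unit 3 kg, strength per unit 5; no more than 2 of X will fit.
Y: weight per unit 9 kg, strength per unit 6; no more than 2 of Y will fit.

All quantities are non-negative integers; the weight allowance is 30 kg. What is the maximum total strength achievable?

26

2×H, 1×X, and 1×Y: weight 30 ≤ 30, strength 2·7 + 1·5 + 1·6 = 25.
3×H and 1×X: weight 30 ≤ 30, strength 3·7 + 1·5 = 26.
Best is 26.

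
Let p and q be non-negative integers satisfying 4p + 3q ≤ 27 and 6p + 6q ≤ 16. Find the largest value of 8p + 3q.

Relaxing integrality, the LP optimum is 21.33 at (p,q) = (2.67, 0), which is not an integer point.
(p,q)=(2,0): 4·2+3·0=8≤27, 6·2+6·0=12≤16, objective 16.
(p,q)=(1,1): 4·1+3·1=7≤27, 6·1+6·1=12≤16, objective 11.
No feasible integer point exceeds 16.

16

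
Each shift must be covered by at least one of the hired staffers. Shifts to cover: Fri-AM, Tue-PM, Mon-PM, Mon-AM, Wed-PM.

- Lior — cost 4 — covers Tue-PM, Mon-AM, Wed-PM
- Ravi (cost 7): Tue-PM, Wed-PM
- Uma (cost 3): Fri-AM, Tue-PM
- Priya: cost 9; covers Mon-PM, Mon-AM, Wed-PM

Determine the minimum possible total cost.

Choose Uma and Priya: together they cover Fri-AM, Tue-PM, Mon-PM, Mon-AM, Wed-PM — every shift.
Total cost: 3 + 9 = 12.

12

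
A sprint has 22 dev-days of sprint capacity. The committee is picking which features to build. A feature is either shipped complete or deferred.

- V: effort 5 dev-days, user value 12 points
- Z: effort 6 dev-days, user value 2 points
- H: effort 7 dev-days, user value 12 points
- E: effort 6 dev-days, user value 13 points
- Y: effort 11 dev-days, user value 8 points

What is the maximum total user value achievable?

37

V + H + E: effort 5 + 7 + 6 = 18 ≤ 22, user value 12 + 12 + 13 = 37.
V + E + Y: effort 5 + 6 + 11 = 22 ≤ 22, user value 12 + 13 + 8 = 33.
V + Z + E: effort 5 + 6 + 6 = 17 ≤ 22, user value 12 + 2 + 13 = 27.
Best is V, H, and E with total user value 37.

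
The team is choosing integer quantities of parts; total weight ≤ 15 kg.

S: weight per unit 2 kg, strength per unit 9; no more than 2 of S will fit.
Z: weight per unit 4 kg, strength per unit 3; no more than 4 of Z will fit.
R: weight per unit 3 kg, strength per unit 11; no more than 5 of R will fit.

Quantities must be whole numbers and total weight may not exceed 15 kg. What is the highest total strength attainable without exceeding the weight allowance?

55

Take 5×R: weight 15 ≤ 15, strength 5·11 = 55.
No other integer combination yields more.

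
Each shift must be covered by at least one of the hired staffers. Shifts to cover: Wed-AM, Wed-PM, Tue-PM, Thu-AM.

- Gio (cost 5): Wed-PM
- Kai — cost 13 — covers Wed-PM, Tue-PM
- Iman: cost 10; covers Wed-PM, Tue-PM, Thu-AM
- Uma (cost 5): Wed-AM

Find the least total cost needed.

This is a weighted set-cover instance.
Choose Iman and Uma: together they cover Wed-AM, Wed-PM, Tue-PM, Thu-AM — every shift.
Total cost: 10 + 5 = 15.
No cover costs less than 15.

15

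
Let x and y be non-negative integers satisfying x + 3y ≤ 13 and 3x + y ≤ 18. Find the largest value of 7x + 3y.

42

The continuous relaxation peaks at (5.12, 2.62) with value 43.75; rounding to a feasible lattice point costs some objective.
(x,y)=(6,0): 1·6+3·0=6≤13, 3·6+1·0=18≤18, objective 42.
(x,y)=(5,2): 1·5+3·2=11≤13, 3·5+1·2=17≤18, objective 41.
Maximum is 42 at (x,y)=(6,0).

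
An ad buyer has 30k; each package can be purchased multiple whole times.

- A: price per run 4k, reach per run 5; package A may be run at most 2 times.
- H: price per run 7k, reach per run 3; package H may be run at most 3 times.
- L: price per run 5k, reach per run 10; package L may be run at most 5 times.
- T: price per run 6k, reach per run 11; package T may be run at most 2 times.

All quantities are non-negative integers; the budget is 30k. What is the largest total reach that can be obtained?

1×A, 4×L, and 1×T: price 30 ≤ 30, reach 1·5 + 4·10 + 1·11 = 56.
1×A and 5×L: price 29 ≤ 30, reach 1·5 + 5·10 = 55.
Best is 56.

56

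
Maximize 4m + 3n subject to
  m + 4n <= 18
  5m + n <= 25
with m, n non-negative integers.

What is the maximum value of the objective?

(m,n)=(4,3) is feasible, giving 25.
(m,n)=(4,2) is feasible, giving 22.
No feasible integer point exceeds 25.

25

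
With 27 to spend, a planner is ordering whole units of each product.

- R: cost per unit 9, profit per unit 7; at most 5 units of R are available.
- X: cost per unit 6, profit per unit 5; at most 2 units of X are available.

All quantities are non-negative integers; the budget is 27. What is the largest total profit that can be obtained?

X has the best ratio (5/6); taking only X gives at most 2×5 = 10 (stopped by the supply cap of 2).
Mixing does better — 3×R: cost 27 ≤ 27, profit 3·7 = 21.

21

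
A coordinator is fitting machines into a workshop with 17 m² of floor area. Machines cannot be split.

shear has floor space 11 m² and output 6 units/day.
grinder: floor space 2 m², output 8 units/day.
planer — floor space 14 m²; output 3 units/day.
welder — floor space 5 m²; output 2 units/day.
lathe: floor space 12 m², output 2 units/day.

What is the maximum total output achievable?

14

Take shear and grinder: floor space 11 + 2 = 13 ≤ 17, output 6 + 8 = 14.
No other feasible combination does better.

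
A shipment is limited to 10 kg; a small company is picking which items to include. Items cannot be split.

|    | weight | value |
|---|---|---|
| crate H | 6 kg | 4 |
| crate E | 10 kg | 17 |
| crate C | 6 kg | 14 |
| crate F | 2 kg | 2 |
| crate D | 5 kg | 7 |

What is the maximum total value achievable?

Allowing fractional choices, the relaxed optimum would be about 20.8, but items are indivisible.
crate C + crate F: weight 6 + 2 = 8 ≤ 10, value 14 + 2 = 16.
crate E: weight 10 ≤ 10, value 17.
Best is crate E with total value 17.

17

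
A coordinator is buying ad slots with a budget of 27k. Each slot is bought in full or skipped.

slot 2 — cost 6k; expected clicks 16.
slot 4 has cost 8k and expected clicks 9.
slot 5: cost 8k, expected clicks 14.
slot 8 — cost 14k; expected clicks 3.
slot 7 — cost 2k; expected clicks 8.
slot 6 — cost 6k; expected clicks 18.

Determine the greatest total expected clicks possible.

56

Allowing fractional choices, the relaxed optimum would be about 61.6, but ad slots are indivisible.
slot 2 + slot 5 + slot 7 + slot 6: cost 6 + 8 + 2 + 6 = 22 ≤ 27, expected clicks 16 + 14 + 8 + 18 = 56.
slot 2 + slot 4 + slot 7 + slot 6: cost 6 + 8 + 2 + 6 = 22 ≤ 27, expected clicks 16 + 9 + 8 + 18 = 51.
slot 4 + slot 5 + slot 7 + slot 6: cost 8 + 8 + 2 + 6 = 24 ≤ 27, expected clicks 9 + 14 + 8 + 18 = 49.
Best is slot 2, slot 5, slot 7, and slot 6 with total expected clicks 56.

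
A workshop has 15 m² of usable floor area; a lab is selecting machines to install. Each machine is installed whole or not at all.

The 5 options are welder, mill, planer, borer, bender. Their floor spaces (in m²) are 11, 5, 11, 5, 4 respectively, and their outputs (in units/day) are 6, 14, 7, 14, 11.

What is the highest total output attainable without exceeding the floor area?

Allowing fractional choices, the relaxed optimum would be about 39.6, but machines are indivisible.
mill + borer: floor space 5 + 5 = 10 ≤ 15, output 14 + 14 = 28.
mill + borer + bender: floor space 5 + 5 + 4 = 14 ≤ 15, output 14 + 14 + 11 = 39.
Best is mill, borer, and bender with total output 39.

39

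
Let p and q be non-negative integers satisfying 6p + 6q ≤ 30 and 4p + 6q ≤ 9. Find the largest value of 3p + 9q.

9

(p,q)=(0,1) is feasible, giving 9.
(p,q)=(1,0) is feasible, giving 3.
(p,q)=(0,0) is feasible, giving 0.
Maximum is 9 at (p,q)=(0,1).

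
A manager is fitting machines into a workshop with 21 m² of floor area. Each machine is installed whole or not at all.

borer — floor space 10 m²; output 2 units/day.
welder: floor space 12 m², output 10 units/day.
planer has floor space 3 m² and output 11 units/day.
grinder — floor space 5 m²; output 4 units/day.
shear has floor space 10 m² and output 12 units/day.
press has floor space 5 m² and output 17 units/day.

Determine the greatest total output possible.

Allowing fractional choices, the relaxed optimum would be about 42.5, but machines are indivisible.
planer + shear + press: floor space 3 + 10 + 5 = 18 ≤ 21, output 11 + 12 + 17 = 40.
welder + planer + press: floor space 12 + 3 + 5 = 20 ≤ 21, output 10 + 11 + 17 = 38.
grinder + shear + press: floor space 5 + 10 + 5 = 20 ≤ 21, output 4 + 12 + 17 = 33.
Best is planer, shear, and press with total output 40.

40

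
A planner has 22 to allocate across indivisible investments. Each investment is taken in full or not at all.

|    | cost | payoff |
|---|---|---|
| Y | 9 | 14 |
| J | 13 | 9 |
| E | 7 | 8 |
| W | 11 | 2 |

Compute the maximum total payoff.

This is an integer program with binary decision variables.
Take Y and J: cost 9 + 13 = 22 ≤ 22, payoff 14 + 9 = 23.
No other feasible combination does better.

23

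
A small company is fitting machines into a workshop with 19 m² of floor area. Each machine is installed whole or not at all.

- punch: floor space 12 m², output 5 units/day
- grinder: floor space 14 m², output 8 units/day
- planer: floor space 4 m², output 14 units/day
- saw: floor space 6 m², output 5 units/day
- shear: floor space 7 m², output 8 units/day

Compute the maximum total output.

This is a 0-1 knapsack instance.
Allowing fractional choices, the relaxed optimum would be about 28.1, but machines are indivisible.
planer + shear: floor space 4 + 7 = 11 ≤ 19, output 14 + 8 = 22.
grinder + planer: floor space 14 + 4 = 18 ≤ 19, output 8 + 14 = 22.
planer + saw + shear: floor space 4 + 6 + 7 = 17 ≤ 19, output 14 + 5 + 8 = 27.
Best is planer, saw, and shear with total output 27.

27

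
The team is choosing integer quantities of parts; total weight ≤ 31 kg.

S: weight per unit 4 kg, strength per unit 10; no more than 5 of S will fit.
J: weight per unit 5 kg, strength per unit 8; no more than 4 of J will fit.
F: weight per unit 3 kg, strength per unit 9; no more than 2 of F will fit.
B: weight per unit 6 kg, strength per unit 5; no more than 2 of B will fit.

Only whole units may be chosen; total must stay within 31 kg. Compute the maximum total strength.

76

5×S, 1×J, and 2×F: weight 31 ≤ 31, strength 5·10 + 1·8 + 2·9 = 76.
5×S and 2×F: weight 26 ≤ 31, strength 5·10 + 2·9 = 68.
Best is 76.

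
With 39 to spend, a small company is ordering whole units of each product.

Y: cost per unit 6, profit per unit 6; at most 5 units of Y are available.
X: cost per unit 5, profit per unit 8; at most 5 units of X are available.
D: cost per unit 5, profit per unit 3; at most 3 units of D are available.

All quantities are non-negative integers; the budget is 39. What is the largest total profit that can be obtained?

52

This is a bounded integer knapsack.
2×Y and 5×X: cost 37 ≤ 39, profit 2·6 + 5·8 = 52.
3×Y and 4×X: cost 38 ≤ 39, profit 3·6 + 4·8 = 50.
Best is 52.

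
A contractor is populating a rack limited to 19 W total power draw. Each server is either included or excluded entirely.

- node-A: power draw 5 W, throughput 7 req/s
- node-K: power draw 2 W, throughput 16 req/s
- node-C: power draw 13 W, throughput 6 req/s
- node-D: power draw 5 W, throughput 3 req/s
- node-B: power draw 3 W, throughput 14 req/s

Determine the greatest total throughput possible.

40

node-A + node-K + node-D + node-B: power draw 5 + 2 + 5 + 3 = 15 ≤ 19, throughput 7 + 16 + 3 + 14 = 40.
node-A + node-K + node-B: power draw 5 + 2 + 3 = 10 ≤ 19, throughput 7 + 16 + 14 = 37.
Best is node-A, node-K, node-D, and node-B with total throughput 40.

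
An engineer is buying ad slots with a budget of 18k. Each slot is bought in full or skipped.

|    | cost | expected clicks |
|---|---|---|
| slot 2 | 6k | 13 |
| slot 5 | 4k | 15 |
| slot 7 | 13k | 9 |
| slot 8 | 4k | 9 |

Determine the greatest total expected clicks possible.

37

Treat it as a binary knapsack problem.
slot 2 + slot 5: cost 6 + 4 = 10 ≤ 18, expected clicks 13 + 15 = 28.
slot 2 + slot 5 + slot 8: cost 6 + 4 + 4 = 14 ≤ 18, expected clicks 13 + 15 + 9 = 37.
Best is slot 2, slot 5, and slot 8 with total expected clicks 37.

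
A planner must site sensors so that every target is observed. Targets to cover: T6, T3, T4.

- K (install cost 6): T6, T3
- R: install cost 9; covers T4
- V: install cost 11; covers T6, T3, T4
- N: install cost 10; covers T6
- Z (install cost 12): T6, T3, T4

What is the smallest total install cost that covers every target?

The greedy cost-per-new-target heuristic would pick K and R for 15, but a cheaper cover exists.
V alone covers T6, T3, T4 — every target.
Total install cost: 11.
No cover costs less than 11.

11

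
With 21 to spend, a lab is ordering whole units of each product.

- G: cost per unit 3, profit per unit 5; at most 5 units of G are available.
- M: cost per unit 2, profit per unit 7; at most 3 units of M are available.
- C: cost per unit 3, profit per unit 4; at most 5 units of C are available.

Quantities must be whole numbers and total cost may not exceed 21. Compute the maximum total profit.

46

M has the best ratio (7/2); taking only M gives at most 3×7 = 21 (stopped by the supply cap of 3).
Mixing does better — 5×G and 3×M: cost 21 ≤ 21, profit 5·5 + 3·7 = 46.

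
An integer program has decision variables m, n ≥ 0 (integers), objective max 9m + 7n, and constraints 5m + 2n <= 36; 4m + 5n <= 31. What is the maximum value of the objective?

63

The continuous relaxation peaks at (6.94, 0.647) with value 67.00; rounding to a feasible lattice point costs some objective.
(m,n)=(7,0): 5·7+2·0=35≤36, 4·7+5·0=28≤31, objective 63.
(m,n)=(6,1): 5·6+2·1=32≤36, 4·6+5·1=29≤31, objective 61.
(m,n)=(6,0): 5·6+2·0=30≤36, 4·6+5·0=24≤31, objective 54.
No feasible integer point exceeds 63.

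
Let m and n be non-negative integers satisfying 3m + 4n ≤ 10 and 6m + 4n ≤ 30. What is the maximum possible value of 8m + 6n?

(m,n)=(3,0) is feasible, giving 24.
(m,n)=(2,1) is feasible, giving 22.
The best lattice point is (3,0), giving 24.

24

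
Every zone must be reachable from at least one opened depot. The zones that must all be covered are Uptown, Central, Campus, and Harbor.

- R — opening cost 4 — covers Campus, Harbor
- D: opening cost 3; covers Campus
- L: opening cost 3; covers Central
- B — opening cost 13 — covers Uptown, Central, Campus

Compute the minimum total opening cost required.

17

Choose R and B: together they cover Uptown, Central, Campus, Harbor — every zone.
Total opening cost: 4 + 13 = 17.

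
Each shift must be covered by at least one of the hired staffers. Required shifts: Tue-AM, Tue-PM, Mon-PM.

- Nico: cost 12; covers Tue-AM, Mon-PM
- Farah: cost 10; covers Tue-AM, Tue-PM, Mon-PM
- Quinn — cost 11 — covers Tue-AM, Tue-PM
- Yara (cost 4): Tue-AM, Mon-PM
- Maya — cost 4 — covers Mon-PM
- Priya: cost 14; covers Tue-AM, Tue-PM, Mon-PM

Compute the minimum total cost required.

The greedy cost-per-new-shift heuristic would pick Yara and Farah for 14, but a cheaper cover exists.
Farah alone covers Tue-AM, Tue-PM, Mon-PM — every shift.
Total cost: 10.
No cover costs less than 10.

10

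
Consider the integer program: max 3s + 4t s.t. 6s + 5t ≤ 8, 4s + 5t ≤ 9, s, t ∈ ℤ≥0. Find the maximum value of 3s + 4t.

The continuous relaxation peaks at (0, 1.6) with value 6.40; rounding to a feasible lattice point costs some objective.
(s,t)=(0,1): 6·0+5·1=5≤8, 4·0+5·1=5≤9, objective 4.
(s,t)=(1,0): 6·1+5·0=6≤8, 4·1+5·0=4≤9, objective 3.
(s,t)=(0,0): 6·0+5·0=0≤8, 4·0+5·0=0≤9, objective 0.
The best lattice point is (0,1), giving 4.

4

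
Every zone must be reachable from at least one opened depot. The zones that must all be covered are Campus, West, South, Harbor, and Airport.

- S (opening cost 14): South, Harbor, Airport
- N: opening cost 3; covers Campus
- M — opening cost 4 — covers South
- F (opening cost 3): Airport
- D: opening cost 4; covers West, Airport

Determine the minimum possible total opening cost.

21

Choose S, N, and D: together they cover Campus, West, South, Harbor, Airport — every zone.
Total opening cost: 14 + 3 + 4 = 21.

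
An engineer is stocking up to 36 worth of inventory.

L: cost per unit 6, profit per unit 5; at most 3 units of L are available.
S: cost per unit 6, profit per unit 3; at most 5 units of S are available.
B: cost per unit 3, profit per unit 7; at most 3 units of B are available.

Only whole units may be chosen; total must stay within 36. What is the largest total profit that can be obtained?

39

This is a bounded integer knapsack.
B has the best ratio (7/3); taking only B gives at most 3×7 = 21 (stopped by the supply cap of 3).
Mixing does better — 3×L, 1×S, and 3×B: cost 33 ≤ 36, profit 3·5 + 1·3 + 3·7 = 39.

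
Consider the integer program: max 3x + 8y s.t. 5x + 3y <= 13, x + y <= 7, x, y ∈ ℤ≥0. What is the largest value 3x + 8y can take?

The continuous relaxation peaks at (0, 4.33) with value 34.67; rounding to a feasible lattice point costs some objective.
(x,y)=(0,4): 5·0+3·4=12≤13, 1·0+1·4=4≤7, objective 32.
(x,y)=(0,3): 5·0+3·3=9≤13, 1·0+1·3=3≤7, objective 24.
The best lattice point is (0,4), giving 32.

32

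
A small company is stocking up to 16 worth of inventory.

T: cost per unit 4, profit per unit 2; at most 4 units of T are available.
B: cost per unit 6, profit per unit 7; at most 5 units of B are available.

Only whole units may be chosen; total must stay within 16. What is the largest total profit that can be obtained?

B has the best ratio (7/6); taking only B gives at most 2×7 = 14 (stopped by the cost limit).
Mixing does better — 1×T and 2×B: cost 16 ≤ 16, profit 1·2 + 2·7 = 16.

16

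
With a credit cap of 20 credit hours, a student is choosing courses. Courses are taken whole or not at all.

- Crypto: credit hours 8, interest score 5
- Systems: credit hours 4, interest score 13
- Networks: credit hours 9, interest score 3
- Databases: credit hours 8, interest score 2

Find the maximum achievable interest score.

20

Allowing fractional choices, the relaxed optimum would be about 20.7, but courses are indivisible.
Crypto + Systems + Databases: credit hours 8 + 4 + 8 = 20 ≤ 20, interest score 5 + 13 + 2 = 20.
Crypto + Systems: credit hours 8 + 4 = 12 ≤ 20, interest score 5 + 13 = 18.
Systems + Networks: credit hours 4 + 9 = 13 ≤ 20, interest score 13 + 3 = 16.
Best is Crypto, Systems, and Databases with total interest score 20.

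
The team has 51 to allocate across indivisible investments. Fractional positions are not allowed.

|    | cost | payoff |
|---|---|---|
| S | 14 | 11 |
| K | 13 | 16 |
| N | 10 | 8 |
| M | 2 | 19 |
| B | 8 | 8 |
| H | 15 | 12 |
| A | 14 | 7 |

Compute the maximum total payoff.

Take K, N, M, B, and H: cost 13 + 10 + 2 + 8 + 15 = 48 ≤ 51, payoff 16 + 8 + 19 + 8 + 12 = 63.
No other feasible combination does better.

63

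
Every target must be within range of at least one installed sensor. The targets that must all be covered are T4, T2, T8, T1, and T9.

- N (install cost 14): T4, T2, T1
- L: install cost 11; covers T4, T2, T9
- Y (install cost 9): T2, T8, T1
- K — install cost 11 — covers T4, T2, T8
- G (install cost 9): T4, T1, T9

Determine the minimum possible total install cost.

This is an integer covering problem.
Choose Y and G: together they cover T4, T2, T8, T1, T9 — every target.
Total install cost: 9 + 9 = 18.
No cover costs less than 18.

18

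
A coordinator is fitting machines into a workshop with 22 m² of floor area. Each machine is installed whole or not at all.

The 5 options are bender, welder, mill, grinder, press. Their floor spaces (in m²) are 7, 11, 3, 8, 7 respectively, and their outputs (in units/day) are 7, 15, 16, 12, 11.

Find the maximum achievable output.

43

Allowing fractional choices, the relaxed optimum would be about 44.5, but machines are indivisible.
welder + mill + press: floor space 11 + 3 + 7 = 21 ≤ 22, output 15 + 16 + 11 = 42.
welder + mill + grinder: floor space 11 + 3 + 8 = 22 ≤ 22, output 15 + 16 + 12 = 43.
Best is welder, mill, and grinder with total output 43.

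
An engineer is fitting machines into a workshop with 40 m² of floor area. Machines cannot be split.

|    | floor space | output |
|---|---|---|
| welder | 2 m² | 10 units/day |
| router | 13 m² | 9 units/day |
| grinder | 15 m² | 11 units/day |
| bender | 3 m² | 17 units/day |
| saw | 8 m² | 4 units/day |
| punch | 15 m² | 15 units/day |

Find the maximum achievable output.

53

welder + router + bender + punch: floor space 2 + 13 + 3 + 15 = 33 ≤ 40, output 10 + 9 + 17 + 15 = 51.
welder + router + grinder + bender: floor space 2 + 13 + 15 + 3 = 33 ≤ 40, output 10 + 9 + 11 + 17 = 47.
welder + grinder + bender + punch: floor space 2 + 15 + 3 + 15 = 35 ≤ 40, output 10 + 11 + 17 + 15 = 53.
Best is welder, grinder, bender, and punch with total output 53.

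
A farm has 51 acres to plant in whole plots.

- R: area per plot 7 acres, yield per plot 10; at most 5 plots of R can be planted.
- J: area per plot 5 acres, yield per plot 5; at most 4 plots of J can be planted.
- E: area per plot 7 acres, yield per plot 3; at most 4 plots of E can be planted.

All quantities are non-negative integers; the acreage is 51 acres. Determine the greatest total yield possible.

Take 5×R and 3×J: area 50 ≤ 51, yield 5·10 + 3·5 = 65.
R has the best ratio (10/7) and is taken to its limit of 5; remaining capacity is filled optimally with the others.

65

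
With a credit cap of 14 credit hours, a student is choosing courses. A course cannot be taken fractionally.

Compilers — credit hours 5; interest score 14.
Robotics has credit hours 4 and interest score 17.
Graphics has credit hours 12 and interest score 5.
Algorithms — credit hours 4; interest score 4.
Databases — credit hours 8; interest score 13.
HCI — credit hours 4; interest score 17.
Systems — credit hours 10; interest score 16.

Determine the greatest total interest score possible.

48

Treat it as a binary knapsack problem.
Allowing fractional choices, the relaxed optimum would be about 49.6, but courses are indivisible.
Compilers + Robotics + HCI: credit hours 5 + 4 + 4 = 13 ≤ 14, interest score 14 + 17 + 17 = 48.
Robotics + Algorithms + HCI: credit hours 4 + 4 + 4 = 12 ≤ 14, interest score 17 + 4 + 17 = 38.
Best is Compilers, Robotics, and HCI with total interest score 48.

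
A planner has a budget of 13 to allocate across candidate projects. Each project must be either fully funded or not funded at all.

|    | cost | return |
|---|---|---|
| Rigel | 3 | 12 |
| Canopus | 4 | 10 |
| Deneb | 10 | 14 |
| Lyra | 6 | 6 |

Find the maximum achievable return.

28

Treat it as a binary knapsack problem.
Allowing fractional choices, the relaxed optimum would be about 30.4, but projects are indivisible.
Rigel + Deneb: cost 3 + 10 = 13 ≤ 13, return 12 + 14 = 26.
Rigel + Canopus + Lyra: cost 3 + 4 + 6 = 13 ≤ 13, return 12 + 10 + 6 = 28.
Best is Rigel, Canopus, and Lyra with total return 28.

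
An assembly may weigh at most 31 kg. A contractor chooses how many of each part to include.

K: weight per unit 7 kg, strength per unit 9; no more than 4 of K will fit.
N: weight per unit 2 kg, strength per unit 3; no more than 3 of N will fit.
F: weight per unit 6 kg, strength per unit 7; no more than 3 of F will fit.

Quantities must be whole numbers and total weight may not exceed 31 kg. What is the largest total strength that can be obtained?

40

1×K, 3×N, and 3×F: weight 31 ≤ 31, strength 1·9 + 3·3 + 3·7 = 39.
3×K, 2×N, and 1×F: weight 31 ≤ 31, strength 3·9 + 2·3 + 1·7 = 40.
Best is 40.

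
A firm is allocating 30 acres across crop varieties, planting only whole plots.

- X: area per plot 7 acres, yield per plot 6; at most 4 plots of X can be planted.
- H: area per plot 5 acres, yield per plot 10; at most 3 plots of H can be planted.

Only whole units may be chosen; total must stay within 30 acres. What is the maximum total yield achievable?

H has the best ratio (10/5); taking only H gives at most 3×10 = 30 (stopped by the supply cap of 3).
Mixing does better — 2×X and 3×H: area 29 ≤ 30, yield 2·6 + 3·10 = 42.

42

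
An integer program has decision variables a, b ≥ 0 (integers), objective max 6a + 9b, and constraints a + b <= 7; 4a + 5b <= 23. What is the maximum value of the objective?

The continuous relaxation peaks at (0, 4.6) with value 41.40; rounding to a feasible lattice point costs some objective.
(a,b)=(2,3): 1·2+1·3=5≤7, 4·2+5·3=23≤23, objective 39.
(a,b)=(0,4): 1·0+1·4=4≤7, 4·0+5·4=20≤23, objective 36.
The best lattice point is (2,3), giving 39.

39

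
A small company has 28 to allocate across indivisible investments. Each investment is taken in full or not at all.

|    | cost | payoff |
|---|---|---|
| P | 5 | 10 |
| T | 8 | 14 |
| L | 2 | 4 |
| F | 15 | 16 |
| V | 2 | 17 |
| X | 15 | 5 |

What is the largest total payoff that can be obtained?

51

Treat it as a binary knapsack problem.
P + L + F + V: cost 5 + 2 + 15 + 2 = 24 ≤ 28, payoff 10 + 4 + 16 + 17 = 47.
T + L + F + V: cost 8 + 2 + 15 + 2 = 27 ≤ 28, payoff 14 + 4 + 16 + 17 = 51.
Best is T, L, F, and V with total payoff 51.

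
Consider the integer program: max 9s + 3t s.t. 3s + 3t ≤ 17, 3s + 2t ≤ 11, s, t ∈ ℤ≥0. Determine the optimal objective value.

30

Relaxing integrality, the LP optimum is 33.00 at (s,t) = (3.67, 0), which is not an integer point.
(s,t)=(3,1) is feasible, giving 30.
(s,t)=(3,0) is feasible, giving 27.
(s,t)=(2,2) is feasible, giving 24.
The best lattice point is (3,1), giving 30.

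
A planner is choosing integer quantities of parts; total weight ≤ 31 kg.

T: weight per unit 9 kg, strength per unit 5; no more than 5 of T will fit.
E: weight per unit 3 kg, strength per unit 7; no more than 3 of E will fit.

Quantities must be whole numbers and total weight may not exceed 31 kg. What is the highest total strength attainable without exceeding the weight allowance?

31

E has the best ratio (7/3); taking only E gives at most 3×7 = 21 (stopped by the supply cap of 3).
Mixing does better — 2×T and 3×E: weight 27 ≤ 31, strength 2·5 + 3·7 = 31.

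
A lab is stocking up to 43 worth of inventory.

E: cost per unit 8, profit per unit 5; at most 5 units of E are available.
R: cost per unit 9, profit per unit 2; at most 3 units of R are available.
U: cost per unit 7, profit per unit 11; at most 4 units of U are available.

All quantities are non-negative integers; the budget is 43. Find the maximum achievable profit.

Take 1×E and 4×U: cost 36 ≤ 43, profit 1·5 + 4·11 = 49.
U has the best ratio (11/7) and is taken to its limit of 4; remaining capacity is filled optimally with the others.

49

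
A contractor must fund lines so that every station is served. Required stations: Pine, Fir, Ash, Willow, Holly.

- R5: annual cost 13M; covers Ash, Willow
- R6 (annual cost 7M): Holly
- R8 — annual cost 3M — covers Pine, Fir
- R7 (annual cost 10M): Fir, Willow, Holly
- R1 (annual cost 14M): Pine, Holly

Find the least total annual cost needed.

23

The greedy cost-per-new-station heuristic would pick R8, R7, and R5 for 26, but a cheaper cover exists.
Choose R5, R6, and R8: together they cover Pine, Fir, Ash, Willow, Holly — every station.
Total annual cost: 13 + 7 + 3 = 23.
No cover costs less than 23.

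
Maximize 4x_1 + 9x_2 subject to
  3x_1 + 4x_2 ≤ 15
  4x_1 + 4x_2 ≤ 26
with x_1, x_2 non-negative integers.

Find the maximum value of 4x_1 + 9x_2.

(x_1,x_2)=(1,3) is feasible, giving 31.
(x_1,x_2)=(0,3) is feasible, giving 27.
(x_1,x_2)=(2,2) is feasible, giving 26.
Maximum is 31 at (x_1,x_2)=(1,3).

31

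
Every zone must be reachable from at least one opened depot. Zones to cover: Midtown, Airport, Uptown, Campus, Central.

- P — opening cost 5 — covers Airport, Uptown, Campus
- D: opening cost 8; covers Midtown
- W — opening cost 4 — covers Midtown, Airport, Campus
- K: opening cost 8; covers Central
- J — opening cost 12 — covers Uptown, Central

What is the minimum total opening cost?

Choose W and J: together they cover Midtown, Airport, Uptown, Campus, Central — every zone.
Total opening cost: 4 + 12 = 16.

16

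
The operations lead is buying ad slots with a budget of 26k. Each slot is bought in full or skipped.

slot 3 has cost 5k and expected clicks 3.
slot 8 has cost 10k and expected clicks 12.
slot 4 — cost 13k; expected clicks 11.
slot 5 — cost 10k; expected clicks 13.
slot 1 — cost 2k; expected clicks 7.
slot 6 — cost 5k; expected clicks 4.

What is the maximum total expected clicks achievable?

Treat it as a binary knapsack problem.
Take slot 8, slot 5, and slot 1: cost 10 + 10 + 2 = 22 ≤ 26, expected clicks 12 + 13 + 7 = 32.
No other feasible combination does better.

32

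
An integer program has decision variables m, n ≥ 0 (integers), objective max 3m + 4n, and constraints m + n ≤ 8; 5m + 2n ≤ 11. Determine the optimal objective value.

20

(m,n)=(0,5): 1·0+1·5=5≤8, 5·0+2·5=10≤11, objective 20.
(m,n)=(0,4): 1·0+1·4=4≤8, 5·0+2·4=8≤11, objective 16.
The best lattice point is (0,5), giving 20.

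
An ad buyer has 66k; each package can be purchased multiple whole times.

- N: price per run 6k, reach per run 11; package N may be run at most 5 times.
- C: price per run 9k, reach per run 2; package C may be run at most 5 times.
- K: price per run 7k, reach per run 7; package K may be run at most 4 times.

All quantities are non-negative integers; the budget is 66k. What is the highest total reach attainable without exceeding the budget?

83

This is a bounded integer knapsack.
Take 5×N and 4×K: price 58 ≤ 66, reach 5·11 + 4·7 = 83.
N has the best ratio (11/6) and is taken to its limit of 5; remaining capacity is filled optimally with the others.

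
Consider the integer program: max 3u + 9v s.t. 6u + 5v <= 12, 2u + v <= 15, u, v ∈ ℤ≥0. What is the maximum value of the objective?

18

The continuous relaxation peaks at (0, 2.4) with value 21.60; rounding to a feasible lattice point costs some objective.
(u,v)=(0,2): 6·0+5·2=10≤12, 2·0+1·2=2≤15, objective 18.
(u,v)=(1,1): 6·1+5·1=11≤12, 2·1+1·1=3≤15, objective 12.
(u,v)=(0,1): 6·0+5·1=5≤12, 2·0+1·1=1≤15, objective 9.
The best lattice point is (0,2), giving 18.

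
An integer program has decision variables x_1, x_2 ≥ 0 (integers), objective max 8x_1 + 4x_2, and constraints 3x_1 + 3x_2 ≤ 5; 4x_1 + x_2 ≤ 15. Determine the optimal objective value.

The continuous relaxation peaks at (1.67, 0) with value 13.33; rounding to a feasible lattice point costs some objective.
(x_1,x_2)=(1,0): 3·1+3·0=3≤5, 4·1+1·0=4≤15, objective 8.
(x_1,x_2)=(0,1): 3·0+3·1=3≤5, 4·0+1·1=1≤15, objective 4.
(x_1,x_2)=(0,0): 3·0+3·0=0≤5, 4·0+1·0=0≤15, objective 0.
The best lattice point is (1,0), giving 8.

8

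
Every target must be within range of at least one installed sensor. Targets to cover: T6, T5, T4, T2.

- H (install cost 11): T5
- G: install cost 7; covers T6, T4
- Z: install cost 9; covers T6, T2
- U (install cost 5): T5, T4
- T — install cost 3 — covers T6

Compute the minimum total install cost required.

The greedy cost-per-new-target heuristic would pick U, T, and Z for 17, but a cheaper cover exists.
Choose Z and U: together they cover T6, T5, T4, T2 — every target.
Total install cost: 9 + 5 = 14.
No cover costs less than 14.

14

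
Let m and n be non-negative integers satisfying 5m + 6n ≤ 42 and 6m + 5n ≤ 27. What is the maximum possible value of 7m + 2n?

(m,n)=(4,0): 5·4+6·0=20≤42, 6·4+5·0=24≤27, objective 28.
(m,n)=(3,1): 5·3+6·1=21≤42, 6·3+5·1=23≤27, objective 23.
(m,n)=(3,0): 5·3+6·0=15≤42, 6·3+5·0=18≤27, objective 21.
Maximum is 28 at (m,n)=(4,0).

28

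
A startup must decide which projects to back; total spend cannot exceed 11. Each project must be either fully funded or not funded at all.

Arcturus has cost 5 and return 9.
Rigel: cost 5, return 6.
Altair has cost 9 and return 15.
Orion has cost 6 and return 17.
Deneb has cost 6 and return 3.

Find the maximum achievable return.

Treat it as a binary knapsack problem.
Rigel + Orion: cost 5 + 6 = 11 ≤ 11, return 6 + 17 = 23.
Arcturus + Orion: cost 5 + 6 = 11 ≤ 11, return 9 + 17 = 26.
Orion: cost 6 ≤ 11, return 17.
Best is Arcturus and Orion with total return 26.

26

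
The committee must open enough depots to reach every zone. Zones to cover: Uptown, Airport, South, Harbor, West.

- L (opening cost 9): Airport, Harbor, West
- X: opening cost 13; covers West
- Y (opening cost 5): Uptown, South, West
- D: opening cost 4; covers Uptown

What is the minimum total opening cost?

14

Choose L and Y: together they cover Uptown, Airport, South, Harbor, West — every zone.
Total opening cost: 9 + 5 = 14.
No cover costs less than 14.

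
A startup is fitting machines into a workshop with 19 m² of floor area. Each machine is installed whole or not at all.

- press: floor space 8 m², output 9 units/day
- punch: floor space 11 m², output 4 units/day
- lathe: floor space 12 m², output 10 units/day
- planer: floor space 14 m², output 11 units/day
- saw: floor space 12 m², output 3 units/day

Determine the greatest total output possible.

13

Allowing fractional choices, the relaxed optimum would be about 18.2, but machines are indivisible.
planer: floor space 14 ≤ 19, output 11.
lathe: floor space 12 ≤ 19, output 10.
press + punch: floor space 8 + 11 = 19 ≤ 19, output 9 + 4 = 13.
Best is press and punch with total output 13.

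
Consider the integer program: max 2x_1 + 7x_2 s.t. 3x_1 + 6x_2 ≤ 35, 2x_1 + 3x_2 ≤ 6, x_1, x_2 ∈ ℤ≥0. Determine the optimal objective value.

(x_1,x_2)=(0,2): 3·0+6·2=12≤35, 2·0+3·2=6≤6, objective 14.
(x_1,x_2)=(1,1): 3·1+6·1=9≤35, 2·1+3·1=5≤6, objective 9.
(x_1,x_2)=(0,1): 3·0+6·1=6≤35, 2·0+3·1=3≤6, objective 7.
Maximum is 14 at (x_1,x_2)=(0,2).

14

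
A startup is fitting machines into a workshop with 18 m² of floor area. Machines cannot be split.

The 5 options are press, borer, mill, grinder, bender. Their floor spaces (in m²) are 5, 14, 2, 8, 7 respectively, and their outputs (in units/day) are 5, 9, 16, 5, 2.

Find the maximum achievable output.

Allowing fractional choices, the relaxed optimum would be about 28.1, but machines are indivisible.
press + mill + bender: floor space 5 + 2 + 7 = 14 ≤ 18, output 5 + 16 + 2 = 23.
press + mill + grinder: floor space 5 + 2 + 8 = 15 ≤ 18, output 5 + 16 + 5 = 26.
borer + mill: floor space 14 + 2 = 16 ≤ 18, output 9 + 16 = 25.
Best is press, mill, and grinder with total output 26.

26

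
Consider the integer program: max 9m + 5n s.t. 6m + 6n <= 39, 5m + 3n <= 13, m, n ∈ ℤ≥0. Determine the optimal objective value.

(m,n)=(2,1): 6·2+6·1=18≤39, 5·2+3·1=13≤13, objective 23.
(m,n)=(1,2): 6·1+6·2=18≤39, 5·1+3·2=11≤13, objective 19.
(m,n)=(2,0): 6·2+6·0=12≤39, 5·2+3·0=10≤13, objective 18.
(m,n)=(1,1): 6·1+6·1=12≤39, 5·1+3·1=8≤13, objective 14.
Maximum is 23 at (m,n)=(2,1).

23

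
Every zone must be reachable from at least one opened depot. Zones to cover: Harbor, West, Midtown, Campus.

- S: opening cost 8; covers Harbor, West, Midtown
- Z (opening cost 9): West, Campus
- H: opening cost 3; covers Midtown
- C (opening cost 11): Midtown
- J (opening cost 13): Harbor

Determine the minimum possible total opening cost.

Choose S and Z: together they cover Harbor, West, Midtown, Campus — every zone.
Total opening cost: 8 + 9 = 17.
No cover costs less than 17.

17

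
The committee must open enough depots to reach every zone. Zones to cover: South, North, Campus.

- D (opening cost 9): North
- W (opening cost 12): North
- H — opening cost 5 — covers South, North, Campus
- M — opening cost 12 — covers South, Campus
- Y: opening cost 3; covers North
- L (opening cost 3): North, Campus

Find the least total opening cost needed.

5

The greedy cost-per-new-zone heuristic would pick L and H for 8, but a cheaper cover exists.
H alone covers South, North, Campus — every zone.
Total opening cost: 5.
No cover costs less than 5.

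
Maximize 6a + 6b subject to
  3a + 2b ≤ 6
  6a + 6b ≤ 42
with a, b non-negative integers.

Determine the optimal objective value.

(a,b)=(0,3): 3·0+2·3=6≤6, 6·0+6·3=18≤42, objective 18.
(a,b)=(0,2): 3·0+2·2=4≤6, 6·0+6·2=12≤42, objective 12.
No feasible integer point exceeds 18.

18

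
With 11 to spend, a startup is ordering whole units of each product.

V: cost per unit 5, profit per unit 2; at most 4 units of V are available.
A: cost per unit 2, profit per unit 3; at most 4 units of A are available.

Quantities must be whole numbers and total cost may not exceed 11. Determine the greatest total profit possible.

This is a bounded integer knapsack.
A has the best ratio (3/2); taking only A gives at most 4×3 = 12 (stopped by the supply cap of 4).
Optimal: 4×A: cost 8 ≤ 11, profit 4·3 = 12.

12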